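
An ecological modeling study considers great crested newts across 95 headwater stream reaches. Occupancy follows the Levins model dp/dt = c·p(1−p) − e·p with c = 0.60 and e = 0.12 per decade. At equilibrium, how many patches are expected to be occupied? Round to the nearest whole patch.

76

p* = 1 − e/c = 1 − 0.12/0.60 = 0.8000.
Expected occupied patches = N × p* = 95 × 0.8000 = 76.00 ≈ 76.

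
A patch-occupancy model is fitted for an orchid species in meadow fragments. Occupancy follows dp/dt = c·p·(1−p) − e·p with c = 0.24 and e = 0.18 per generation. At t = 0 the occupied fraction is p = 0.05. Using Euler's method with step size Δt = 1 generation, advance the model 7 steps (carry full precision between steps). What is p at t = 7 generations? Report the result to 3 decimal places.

Update rule: p ← p + [c·p·(1−p) − e·p]·Δt with Δt = 1.
  1  |  dp/dt·Δt = +0.002400  |  p_1 = 0.052400
  2  |  dp/dt·Δt = +0.002485  |  p_2 = 0.054885
  3  |  dp/dt·Δt = +0.002570  |  p_3 = 0.057455
  4  |  dp/dt·Δt = +0.002655  |  p_4 = 0.060110
  5  |  dp/dt·Δt = +0.002739  |  p_5 = 0.062850
  6  |  dp/dt·Δt = +0.002823  |  p_6 = 0.065673
  7  |  dp/dt·Δt = +0.002905  |  p_7 = 0.068578

0.069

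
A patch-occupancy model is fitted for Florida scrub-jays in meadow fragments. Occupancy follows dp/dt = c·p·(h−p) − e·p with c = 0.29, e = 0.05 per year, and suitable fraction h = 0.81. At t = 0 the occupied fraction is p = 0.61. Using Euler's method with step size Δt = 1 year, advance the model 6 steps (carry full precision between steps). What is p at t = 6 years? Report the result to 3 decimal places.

Update rule: p ← p + [c·p·(h−p) − e·p]·Δt with Δt = 1.
p: 0.61000 → 0.61488  (Δp = +0.00488)
p: 0.61488 → 0.61893  (Δp = +0.00405)
p: 0.61893 → 0.62228  (Δp = +0.00335)
p: 0.62228 → 0.62504  (Δp = +0.00276)
p: 0.62504 → 0.62731  (Δp = +0.00227)
p: 0.62731 → 0.62918  (Δp = +0.00187)

0.629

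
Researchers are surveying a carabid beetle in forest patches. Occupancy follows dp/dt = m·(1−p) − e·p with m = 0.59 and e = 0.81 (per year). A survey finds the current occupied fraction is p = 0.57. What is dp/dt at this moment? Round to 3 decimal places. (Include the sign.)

-0.208

Colonization term: m·(1−p) = 0.59×0.4300 = 0.25370.
Extinction term: e·p = 0.46170.
dp/dt = 0.25370 − 0.46170 = -0.20800.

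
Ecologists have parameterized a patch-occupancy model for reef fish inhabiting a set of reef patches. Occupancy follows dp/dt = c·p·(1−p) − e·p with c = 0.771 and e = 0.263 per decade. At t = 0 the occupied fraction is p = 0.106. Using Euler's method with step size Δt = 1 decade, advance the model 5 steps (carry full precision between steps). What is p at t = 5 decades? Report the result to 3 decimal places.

Update rule: p ← p + [c·p·(1−p) − e·p]·Δt with Δt = 1.
  1  |  dp/dt·Δt = +0.045185  |  p_1 = 0.151185
  2  |  dp/dt·Δt = +0.059179  |  p_2 = 0.210364
  3  |  dp/dt·Δt = +0.072746  |  p_3 = 0.283110
  4  |  dp/dt·Δt = +0.082023  |  p_4 = 0.365134
  5  |  dp/dt·Δt = +0.082696  |  p_5 = 0.447830

0.448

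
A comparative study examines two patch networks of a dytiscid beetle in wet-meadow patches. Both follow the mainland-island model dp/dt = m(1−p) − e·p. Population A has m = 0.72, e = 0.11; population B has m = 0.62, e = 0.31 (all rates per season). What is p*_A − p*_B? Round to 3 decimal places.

A: p*_A = m/(m+e) = 0.72/0.8300 = 0.8675.
B: p*_B = 0.62/0.9300 = 0.6667.
p*_A − p*_B = 0.8675 − 0.6667 = 0.2008.

0.201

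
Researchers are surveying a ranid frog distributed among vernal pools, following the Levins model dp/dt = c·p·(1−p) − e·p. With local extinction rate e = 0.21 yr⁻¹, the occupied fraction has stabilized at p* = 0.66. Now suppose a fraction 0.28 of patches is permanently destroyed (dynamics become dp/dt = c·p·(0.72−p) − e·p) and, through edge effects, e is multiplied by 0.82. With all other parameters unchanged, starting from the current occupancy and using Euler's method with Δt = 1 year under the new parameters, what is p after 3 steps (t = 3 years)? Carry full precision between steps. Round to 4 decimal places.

Balance c(1−p*) = e gives c = e/(1 − 0.66000) = 0.21/0.34000 = 0.61765.
Starting from p₀ = 0.66000; update p ← p + (dp/dt)·Δt with the new parameters.
step 1: Δp = -0.08919, p = 0.57081
step 2: Δp = -0.04569, p = 0.52511
step 3: Δp = -0.02722, p = 0.49790

0.4979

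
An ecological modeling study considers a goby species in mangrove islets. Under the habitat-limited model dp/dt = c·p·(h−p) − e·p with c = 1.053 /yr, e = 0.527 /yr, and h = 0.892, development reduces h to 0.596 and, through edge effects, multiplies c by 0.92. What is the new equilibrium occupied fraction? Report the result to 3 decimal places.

Before: p* = h − e/c = 0.892 − 0.527/1.053 = 0.892 − 0.5005 = 0.3915.
After: c = 0.96876, e = 0.527, h = 0.596; p* = 0.596 − 0.527/0.96876 = 0.0520.

0.052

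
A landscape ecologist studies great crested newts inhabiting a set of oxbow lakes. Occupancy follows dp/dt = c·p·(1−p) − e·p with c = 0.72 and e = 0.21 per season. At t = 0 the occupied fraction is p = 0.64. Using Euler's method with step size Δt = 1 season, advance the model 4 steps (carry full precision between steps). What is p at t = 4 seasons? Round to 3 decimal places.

Update rule: p ← p + [c·p·(1−p) − e·p]·Δt with Δt = 1.
p: 0.64000 → 0.67149  (Δp = +0.03149)
p: 0.67149 → 0.68930  (Δp = +0.01781)
p: 0.68930 → 0.69875  (Δp = +0.00945)
p: 0.69875 → 0.70357  (Δp = +0.00482)

0.704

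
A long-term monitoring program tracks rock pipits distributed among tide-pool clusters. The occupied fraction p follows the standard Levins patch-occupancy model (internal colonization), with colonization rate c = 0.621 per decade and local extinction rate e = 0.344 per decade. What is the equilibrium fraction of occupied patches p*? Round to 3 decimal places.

At equilibrium, colonization balances extinction: c·p*·(1−p*) = e·p*.
So p* = 1 − e/c = 1 − 0.344/0.621 = 1 − 0.5539 = 0.4461.

0.446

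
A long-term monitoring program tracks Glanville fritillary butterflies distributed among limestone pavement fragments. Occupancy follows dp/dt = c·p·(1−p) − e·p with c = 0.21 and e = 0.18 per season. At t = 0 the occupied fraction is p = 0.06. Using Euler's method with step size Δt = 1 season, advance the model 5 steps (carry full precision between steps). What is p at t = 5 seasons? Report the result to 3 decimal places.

0.065

Update rule: p ← p + [c·p·(1−p) − e·p]·Δt with Δt = 1.
step 1: Δp = +0.00104, p = 0.06104
step 2: Δp = +0.00105, p = 0.06209
step 3: Δp = +0.00105, p = 0.06315
step 4: Δp = +0.00106, p = 0.06420
step 5: Δp = +0.00106, p = 0.06526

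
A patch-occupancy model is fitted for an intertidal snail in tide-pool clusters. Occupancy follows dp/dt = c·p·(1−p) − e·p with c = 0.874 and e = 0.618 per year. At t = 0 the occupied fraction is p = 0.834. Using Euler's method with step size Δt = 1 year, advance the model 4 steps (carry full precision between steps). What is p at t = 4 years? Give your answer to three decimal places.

0.334

Update rule: p ← p + [c·p·(1−p) − e·p]·Δt with Δt = 1.
t = 1: p = 0.83400 + (-0.39441) = 0.43959
t = 2: p = 0.43959 + (-0.05636) = 0.38323
t = 3: p = 0.38323 + (-0.03025) = 0.35298
t = 4: p = 0.35298 + (-0.01853) = 0.33445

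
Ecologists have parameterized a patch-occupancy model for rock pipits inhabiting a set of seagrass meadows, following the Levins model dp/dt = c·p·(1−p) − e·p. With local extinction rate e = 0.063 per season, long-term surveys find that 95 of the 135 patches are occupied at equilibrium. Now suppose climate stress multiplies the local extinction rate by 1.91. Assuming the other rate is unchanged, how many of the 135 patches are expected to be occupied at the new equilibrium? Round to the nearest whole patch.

Observed p* = 95/135 = 0.70370.
Balance c(1−p*) = e gives c = e/(1 − 0.70370) = 0.063/0.29630 = 0.21262.
New p* = 1 − e/c = 1 − 0.12033/0.21262 = 0.43406.
Expected occupied = 135 × 0.43406 = 58.60 ≈ 59.

59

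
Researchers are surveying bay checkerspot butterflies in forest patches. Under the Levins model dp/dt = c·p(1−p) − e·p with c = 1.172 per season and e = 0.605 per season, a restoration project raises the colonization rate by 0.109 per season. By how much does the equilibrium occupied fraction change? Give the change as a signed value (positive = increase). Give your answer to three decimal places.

0.044

Before: p* = 1 − 0.605/1.172 = 0.4838.
After the change, c = 1.281, e = 0.605, so p* = 1 − 0.605/1.281 = 0.5277.
Δp* = 0.5277 − 0.4838 = +0.0439.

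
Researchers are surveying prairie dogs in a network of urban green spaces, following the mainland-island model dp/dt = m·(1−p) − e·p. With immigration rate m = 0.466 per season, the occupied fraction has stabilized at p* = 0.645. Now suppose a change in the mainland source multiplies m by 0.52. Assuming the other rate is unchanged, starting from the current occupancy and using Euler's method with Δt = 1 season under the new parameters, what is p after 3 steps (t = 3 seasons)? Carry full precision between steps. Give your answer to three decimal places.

Balance m(1−p*) = e·p* gives e = m(1−p*)/p* = 0.466×0.35500/0.64500 = 0.25648.
Starting from p₀ = 0.64500; update p ← p + (dp/dt)·Δt with the new parameters.
t = 1: p = 0.64500 + (-0.07941) = 0.56559
t = 2: p = 0.56559 + (-0.03980) = 0.52580
t = 3: p = 0.52580 + (-0.01995) = 0.50585

0.506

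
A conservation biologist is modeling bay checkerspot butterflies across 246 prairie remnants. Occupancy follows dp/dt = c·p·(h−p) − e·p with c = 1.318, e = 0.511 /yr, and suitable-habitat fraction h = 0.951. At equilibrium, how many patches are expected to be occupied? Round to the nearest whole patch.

p* = h − e/c = 0.951 − 0.3877 = 0.5633.
Expected occupied patches = N × p* = 246 × 0.5633 = 138.57 ≈ 139.

139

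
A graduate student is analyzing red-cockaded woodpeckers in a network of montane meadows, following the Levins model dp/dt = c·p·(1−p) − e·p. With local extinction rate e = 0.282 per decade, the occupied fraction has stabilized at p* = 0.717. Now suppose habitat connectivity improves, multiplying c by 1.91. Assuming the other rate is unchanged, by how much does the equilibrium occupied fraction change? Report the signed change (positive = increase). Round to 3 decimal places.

0.135

Balance c(1−p*) = e gives c = e/(1 − 0.71700) = 0.282/0.28300 = 0.99647.
New p* = 1 − e/c = 1 − 0.28200/1.90326 = 0.85183.
Δp* = 0.85183 − 0.71700 = +0.13483.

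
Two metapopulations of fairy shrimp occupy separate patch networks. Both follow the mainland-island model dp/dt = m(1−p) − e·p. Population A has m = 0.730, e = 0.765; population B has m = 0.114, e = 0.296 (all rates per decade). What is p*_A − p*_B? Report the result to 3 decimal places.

A: p*_A = m/(m+e) = 0.730/1.4950 = 0.4883.
B: p*_B = 0.114/0.4100 = 0.2780.
p*_A − p*_B = 0.4883 − 0.2780 = 0.2102.

0.210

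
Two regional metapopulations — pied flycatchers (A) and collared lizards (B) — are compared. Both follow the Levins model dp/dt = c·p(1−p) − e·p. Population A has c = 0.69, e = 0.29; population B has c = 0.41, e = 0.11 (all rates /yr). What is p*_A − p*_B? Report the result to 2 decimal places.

A: p*_A = 1 − 0.29/0.69 = 0.5797.
B: p*_B = 1 − 0.11/0.41 = 0.7317.
p*_A − p*_B = 0.5797 − 0.7317 = -0.1520.

-0.15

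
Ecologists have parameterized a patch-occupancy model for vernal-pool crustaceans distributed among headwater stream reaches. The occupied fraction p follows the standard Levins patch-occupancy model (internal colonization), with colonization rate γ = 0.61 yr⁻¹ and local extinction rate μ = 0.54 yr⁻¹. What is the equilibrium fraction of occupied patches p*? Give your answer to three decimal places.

0.115

At equilibrium, colonization balances extinction: γ·p*·(1−p*) = μ·p*.
So p* = 1 − μ/γ = 1 − 0.54/0.61 = 1 − 0.8852 = 0.1148.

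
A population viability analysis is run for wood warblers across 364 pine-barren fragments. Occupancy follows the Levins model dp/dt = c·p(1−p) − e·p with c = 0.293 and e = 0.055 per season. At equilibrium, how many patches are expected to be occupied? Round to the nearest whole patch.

p* = 1 − e/c = 1 − 0.055/0.293 = 0.8123.
Expected occupied patches = N × p* = 364 × 0.8123 = 295.67 ≈ 296.

296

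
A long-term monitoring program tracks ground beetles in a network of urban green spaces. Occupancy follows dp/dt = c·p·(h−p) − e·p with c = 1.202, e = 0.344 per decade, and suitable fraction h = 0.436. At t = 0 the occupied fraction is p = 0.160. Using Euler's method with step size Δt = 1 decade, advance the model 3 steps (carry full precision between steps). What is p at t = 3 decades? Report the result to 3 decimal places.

Update rule: p ← p + [c·p·(h−p) − e·p]·Δt with Δt = 1.
  1  |  dp/dt·Δt = -0.001960  |  p_1 = 0.158040
  2  |  dp/dt·Δt = -0.001563  |  p_2 = 0.156477
  3  |  dp/dt·Δt = -0.001254  |  p_3 = 0.155223

0.155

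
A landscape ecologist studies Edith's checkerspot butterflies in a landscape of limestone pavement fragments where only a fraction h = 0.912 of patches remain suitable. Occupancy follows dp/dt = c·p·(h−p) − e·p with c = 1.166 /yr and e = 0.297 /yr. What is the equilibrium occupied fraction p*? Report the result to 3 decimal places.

Setting dp/dt = 0 and dividing by p* gives c·(h−p*) = e.
So p* = h − e/c = 0.912 − 0.297/1.166 = 0.912 − 0.2547 = 0.6573.

0.657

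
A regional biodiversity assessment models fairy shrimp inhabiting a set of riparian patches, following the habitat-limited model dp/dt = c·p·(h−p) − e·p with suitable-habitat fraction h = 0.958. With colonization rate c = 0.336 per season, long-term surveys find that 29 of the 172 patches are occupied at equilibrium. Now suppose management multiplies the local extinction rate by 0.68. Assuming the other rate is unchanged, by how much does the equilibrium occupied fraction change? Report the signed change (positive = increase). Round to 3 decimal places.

Observed p* = 29/172 = 0.16860.
Balance c(h−p*) = e gives e = 0.336×(0.958 − 0.16860) = 0.26524.
New p* = 0.958 − e/c = 0.958 − 0.18036/0.33600 = 0.42121.
Δp* = 0.42121 − 0.16860 = +0.25261.

0.253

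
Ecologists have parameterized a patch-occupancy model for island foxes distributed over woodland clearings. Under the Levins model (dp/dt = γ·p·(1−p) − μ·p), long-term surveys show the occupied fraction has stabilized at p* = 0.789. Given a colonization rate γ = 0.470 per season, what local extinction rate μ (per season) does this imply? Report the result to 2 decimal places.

0.10

At equilibrium γ(1−p*) = μ.
μ = 0.470 × (1 − 0.789) = 0.470 × 0.2110 = 0.0992.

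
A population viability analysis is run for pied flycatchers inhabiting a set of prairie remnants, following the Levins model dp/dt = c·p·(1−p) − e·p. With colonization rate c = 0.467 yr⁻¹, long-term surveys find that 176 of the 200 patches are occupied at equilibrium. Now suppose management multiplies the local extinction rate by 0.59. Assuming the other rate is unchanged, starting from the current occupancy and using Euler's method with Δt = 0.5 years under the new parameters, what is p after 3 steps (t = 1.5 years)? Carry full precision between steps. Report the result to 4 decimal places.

0.9047

Observed p* = 176/200 = 0.88000.
Balance c(1−p*) = e gives e = 0.467×(1 − 0.88000) = 0.05604.
Starting from p₀ = 0.88000; update p ← p + (dp/dt)·Δt with the new parameters.
t = 0.5: p = 0.88000 + (+0.01011) = 0.89011
t = 1: p = 0.89011 + (+0.00812) = 0.89823
t = 1.5: p = 0.89823 + (+0.00649) = 0.90473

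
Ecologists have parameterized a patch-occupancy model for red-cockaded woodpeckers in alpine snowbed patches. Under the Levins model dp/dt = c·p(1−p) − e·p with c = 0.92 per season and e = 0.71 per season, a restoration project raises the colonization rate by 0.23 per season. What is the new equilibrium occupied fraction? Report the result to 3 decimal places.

0.383

Before: p* = 1 − 0.71/0.92 = 0.2283.
After the change, c = 1.15, e = 0.71, so p* = 1 − 0.71/1.15 = 0.3826.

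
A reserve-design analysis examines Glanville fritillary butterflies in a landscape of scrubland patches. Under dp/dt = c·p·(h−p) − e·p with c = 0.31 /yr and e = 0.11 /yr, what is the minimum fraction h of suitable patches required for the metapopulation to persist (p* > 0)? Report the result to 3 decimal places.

0.355

p* = h − e/c is positive only when h > e/c.
h_min = e/c = 0.11/0.31 = 0.3548.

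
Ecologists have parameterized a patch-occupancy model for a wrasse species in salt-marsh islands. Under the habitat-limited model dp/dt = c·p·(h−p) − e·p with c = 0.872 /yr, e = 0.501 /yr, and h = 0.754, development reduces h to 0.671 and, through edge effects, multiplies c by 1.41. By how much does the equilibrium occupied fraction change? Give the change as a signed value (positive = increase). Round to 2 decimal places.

Before: p* = h − e/c = 0.754 − 0.501/0.872 = 0.754 − 0.5745 = 0.1795.
After: c = 1.22952, e = 0.501, h = 0.671; p* = 0.671 − 0.501/1.22952 = 0.2635.
Δp* = 0.2635 − 0.1795 = +0.0841.

0.08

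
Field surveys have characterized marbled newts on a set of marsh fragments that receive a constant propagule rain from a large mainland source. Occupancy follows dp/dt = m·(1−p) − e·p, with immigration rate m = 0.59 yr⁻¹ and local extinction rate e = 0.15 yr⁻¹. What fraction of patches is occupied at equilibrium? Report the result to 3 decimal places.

0.797

Setting dp/dt = 0: m − m·p* = e·p*, so m = (m+e)·p*.
p* = m/(m+e) = 0.59/(0.59+0.15) = 0.59/0.7400 = 0.7973.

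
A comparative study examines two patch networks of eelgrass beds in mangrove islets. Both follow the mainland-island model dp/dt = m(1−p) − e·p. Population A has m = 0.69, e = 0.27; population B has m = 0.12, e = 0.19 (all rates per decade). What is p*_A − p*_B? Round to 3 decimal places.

A: p*_A = m/(m+e) = 0.69/0.9600 = 0.7188.
B: p*_B = 0.12/0.3100 = 0.3871.
p*_A − p*_B = 0.7188 − 0.3871 = 0.3317.

0.332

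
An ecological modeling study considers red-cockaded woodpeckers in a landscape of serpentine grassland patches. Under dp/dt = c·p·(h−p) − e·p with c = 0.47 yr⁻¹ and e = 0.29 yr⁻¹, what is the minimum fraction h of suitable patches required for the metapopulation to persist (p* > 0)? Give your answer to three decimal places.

0.617

p* = h − e/c is positive only when h > e/c.
h_min = e/c = 0.29/0.47 = 0.6170.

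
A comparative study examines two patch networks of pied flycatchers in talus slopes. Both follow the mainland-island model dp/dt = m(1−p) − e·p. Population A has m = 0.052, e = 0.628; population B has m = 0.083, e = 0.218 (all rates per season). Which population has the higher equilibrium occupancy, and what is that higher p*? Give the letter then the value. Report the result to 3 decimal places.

A: p*_A = m/(m+e) = 0.052/0.6800 = 0.0765.
B: p*_B = 0.083/0.3010 = 0.2757.
B is higher at 0.2757.

B, 0.276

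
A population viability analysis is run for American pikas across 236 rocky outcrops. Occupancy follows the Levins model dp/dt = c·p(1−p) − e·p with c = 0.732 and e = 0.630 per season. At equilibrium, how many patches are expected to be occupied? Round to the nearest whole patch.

33

p* = 1 − e/c = 1 − 0.630/0.732 = 0.1393.
Expected occupied patches = N × p* = 236 × 0.1393 = 32.89 ≈ 33.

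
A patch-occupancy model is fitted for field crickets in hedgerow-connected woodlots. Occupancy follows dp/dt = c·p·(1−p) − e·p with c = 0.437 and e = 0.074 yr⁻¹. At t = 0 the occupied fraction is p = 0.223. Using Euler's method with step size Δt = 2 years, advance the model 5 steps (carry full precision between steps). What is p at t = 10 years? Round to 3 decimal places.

Update rule: p ← p + [c·p·(1−p) − e·p]·Δt with Δt = 2.
t = 2: p = 0.22300 + (+0.11843) = 0.34143
t = 4: p = 0.34143 + (+0.14599) = 0.48743
t = 6: p = 0.48743 + (+0.14622) = 0.63365
t = 8: p = 0.63365 + (+0.10911) = 0.74276
t = 10: p = 0.74276 + (+0.05707) = 0.79982

0.800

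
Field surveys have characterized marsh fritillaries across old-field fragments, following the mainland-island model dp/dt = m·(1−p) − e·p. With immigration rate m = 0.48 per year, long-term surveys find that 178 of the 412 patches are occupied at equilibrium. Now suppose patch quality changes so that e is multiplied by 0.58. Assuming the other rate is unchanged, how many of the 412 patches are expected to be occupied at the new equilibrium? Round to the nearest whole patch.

234

Observed p* = 178/412 = 0.43204.
Balance m(1−p*) = e·p* gives e = m(1−p*)/p* = 0.48×0.56796/0.43204 = 0.63101.
New p* = m/(m+e) = 0.48000/(0.48000+0.36599) = 0.56738.
Expected occupied = 412 × 0.56738 = 233.76 ≈ 234.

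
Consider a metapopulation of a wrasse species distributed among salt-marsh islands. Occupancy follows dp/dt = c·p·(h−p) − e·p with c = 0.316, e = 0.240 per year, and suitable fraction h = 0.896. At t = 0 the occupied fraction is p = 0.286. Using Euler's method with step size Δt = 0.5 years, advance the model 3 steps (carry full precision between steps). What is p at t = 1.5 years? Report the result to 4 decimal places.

0.2671

Update rule: p ← p + [c·p·(h−p) − e·p]·Δt with Δt = 0.5.
t = 0.5: p = 0.28600 + (-0.00676) = 0.27924
t = 1: p = 0.27924 + (-0.00630) = 0.27295
t = 1.5: p = 0.27295 + (-0.00588) = 0.26706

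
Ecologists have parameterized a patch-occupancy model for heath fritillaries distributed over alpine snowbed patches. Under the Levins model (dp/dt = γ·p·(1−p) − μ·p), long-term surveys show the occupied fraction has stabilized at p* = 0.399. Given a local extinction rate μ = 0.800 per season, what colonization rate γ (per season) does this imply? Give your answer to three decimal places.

At equilibrium γ(1−p*) = μ, so γ = μ/(1−p*).
γ = 0.800/(1 − 0.399) = 0.800/0.6010 = 1.3311.

1.331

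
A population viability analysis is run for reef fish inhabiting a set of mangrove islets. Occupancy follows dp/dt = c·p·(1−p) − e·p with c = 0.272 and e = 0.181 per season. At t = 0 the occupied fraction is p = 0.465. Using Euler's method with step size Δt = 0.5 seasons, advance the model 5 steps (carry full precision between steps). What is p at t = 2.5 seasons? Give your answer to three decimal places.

Update rule: p ← p + [c·p·(1−p) − e·p]·Δt with Δt = 0.5.
  1  |  dp/dt·Δt = -0.008249  |  p_1 = 0.456751
  2  |  dp/dt·Δt = -0.007590  |  p_2 = 0.449161
  3  |  dp/dt·Δt = -0.007001  |  p_3 = 0.442160
  4  |  dp/dt·Δt = -0.006470  |  p_4 = 0.435690
  5  |  dp/dt·Δt = -0.005992  |  p_5 = 0.429697

0.430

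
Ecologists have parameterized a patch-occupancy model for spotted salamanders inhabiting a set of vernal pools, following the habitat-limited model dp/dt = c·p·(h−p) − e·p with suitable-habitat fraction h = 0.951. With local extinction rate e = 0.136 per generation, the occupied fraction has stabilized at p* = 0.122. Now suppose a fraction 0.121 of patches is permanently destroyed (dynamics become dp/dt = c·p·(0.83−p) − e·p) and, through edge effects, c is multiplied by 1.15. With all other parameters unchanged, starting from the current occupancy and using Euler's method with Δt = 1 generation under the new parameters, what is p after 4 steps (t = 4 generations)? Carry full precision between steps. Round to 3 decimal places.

Balance c(h−p*) = e gives c = e/(0.951 − 0.12200) = 0.136/0.82900 = 0.16405.
Starting from p₀ = 0.12200; update p ← p + (dp/dt)·Δt with the new parameters.
p: 0.12200 → 0.12170  (Δp = -0.00030)
p: 0.12170 → 0.12142  (Δp = -0.00029)
p: 0.12142 → 0.12113  (Δp = -0.00028)
p: 0.12113 → 0.12086  (Δp = -0.00027)

0.121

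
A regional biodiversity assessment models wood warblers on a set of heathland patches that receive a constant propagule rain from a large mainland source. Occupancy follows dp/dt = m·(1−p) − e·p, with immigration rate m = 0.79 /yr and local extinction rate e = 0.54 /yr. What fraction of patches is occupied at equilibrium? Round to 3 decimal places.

At equilibrium the propagule rain into empty patches balances local extinction: m(1−p*) = e·p*.
p* = m/(m+e) = 0.79/(0.79+0.54) = 0.79/1.3300 = 0.5940.

0.594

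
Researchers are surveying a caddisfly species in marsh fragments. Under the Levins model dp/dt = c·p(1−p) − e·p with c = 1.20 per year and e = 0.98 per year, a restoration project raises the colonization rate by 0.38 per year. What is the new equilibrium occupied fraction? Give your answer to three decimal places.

Before: p* = 1 − 0.98/1.20 = 0.1833.
After the change, c = 1.58, e = 0.98, so p* = 1 − 0.98/1.58 = 0.3797.

0.380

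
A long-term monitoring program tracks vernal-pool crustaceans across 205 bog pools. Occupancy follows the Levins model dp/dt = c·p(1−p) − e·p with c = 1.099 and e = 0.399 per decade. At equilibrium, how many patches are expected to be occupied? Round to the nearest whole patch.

131

p* = 1 − e/c = 1 − 0.399/1.099 = 0.6369.
Expected occupied patches = N × p* = 205 × 0.6369 = 130.57 ≈ 131.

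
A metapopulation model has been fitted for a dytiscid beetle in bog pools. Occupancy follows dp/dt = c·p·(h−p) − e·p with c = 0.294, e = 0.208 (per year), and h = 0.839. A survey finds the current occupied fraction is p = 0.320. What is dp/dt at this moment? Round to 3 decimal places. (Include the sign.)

Colonization term: c·p·(h−p) = 0.294×0.320×0.5190 = 0.04883.
Extinction term: e·p = 0.06656.
dp/dt = 0.04883 − 0.06656 = -0.01773.

-0.018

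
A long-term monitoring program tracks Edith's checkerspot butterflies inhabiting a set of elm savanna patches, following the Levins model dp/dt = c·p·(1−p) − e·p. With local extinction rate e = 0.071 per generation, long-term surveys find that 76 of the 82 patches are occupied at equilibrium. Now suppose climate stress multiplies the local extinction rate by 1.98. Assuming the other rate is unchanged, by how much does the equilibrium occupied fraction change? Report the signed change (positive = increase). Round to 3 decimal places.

-0.072

Observed p* = 76/82 = 0.92683.
Balance c(1−p*) = e gives c = e/(1 − 0.92683) = 0.071/0.07317 = 0.97034.
New p* = 1 − e/c = 1 − 0.14058/0.97034 = 0.85512.
Δp* = 0.85512 − 0.92683 = -0.07171.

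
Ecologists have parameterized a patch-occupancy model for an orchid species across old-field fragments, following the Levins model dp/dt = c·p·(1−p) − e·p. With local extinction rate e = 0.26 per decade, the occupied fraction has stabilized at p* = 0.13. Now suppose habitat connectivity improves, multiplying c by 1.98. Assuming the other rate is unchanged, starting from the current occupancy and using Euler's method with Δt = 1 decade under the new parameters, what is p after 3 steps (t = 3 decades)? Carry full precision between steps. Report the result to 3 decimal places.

0.244

Balance c(1−p*) = e gives c = e/(1 − 0.13000) = 0.26/0.87000 = 0.29885.
Starting from p₀ = 0.13000; update p ← p + (dp/dt)·Δt with the new parameters.
step 1: Δp = +0.03312, p = 0.16312
step 2: Δp = +0.03837, p = 0.20149
step 3: Δp = +0.04282, p = 0.24431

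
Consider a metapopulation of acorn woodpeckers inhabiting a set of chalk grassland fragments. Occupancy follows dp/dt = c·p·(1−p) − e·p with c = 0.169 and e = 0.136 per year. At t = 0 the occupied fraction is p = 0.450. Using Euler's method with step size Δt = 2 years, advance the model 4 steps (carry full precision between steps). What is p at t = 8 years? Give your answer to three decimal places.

Update rule: p ← p + [c·p·(1−p) − e·p]·Δt with Δt = 2.
p: 0.45000 → 0.41126  (Δp = -0.03875)
p: 0.41126 → 0.38123  (Δp = -0.03002)
p: 0.38123 → 0.35727  (Δp = -0.02396)
p: 0.35727 → 0.33771  (Δp = -0.01956)

0.338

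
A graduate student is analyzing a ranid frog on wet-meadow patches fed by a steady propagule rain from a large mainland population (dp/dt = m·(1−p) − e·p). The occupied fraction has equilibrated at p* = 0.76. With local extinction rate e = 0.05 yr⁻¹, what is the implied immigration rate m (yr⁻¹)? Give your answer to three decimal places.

0.158

At equilibrium m(1−p*) = e·p*, so m = e·p*/(1−p*).
m = 0.05 × 0.76 / 0.2400 = 0.0380/0.2400 = 0.1583.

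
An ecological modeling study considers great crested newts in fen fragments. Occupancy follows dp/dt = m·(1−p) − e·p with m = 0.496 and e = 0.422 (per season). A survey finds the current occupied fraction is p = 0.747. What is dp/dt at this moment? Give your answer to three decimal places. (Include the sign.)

-0.190

Colonization term: m·(1−p) = 0.496×0.2530 = 0.12549.
Extinction term: e·p = 0.31523.
dp/dt = 0.12549 − 0.31523 = -0.18975.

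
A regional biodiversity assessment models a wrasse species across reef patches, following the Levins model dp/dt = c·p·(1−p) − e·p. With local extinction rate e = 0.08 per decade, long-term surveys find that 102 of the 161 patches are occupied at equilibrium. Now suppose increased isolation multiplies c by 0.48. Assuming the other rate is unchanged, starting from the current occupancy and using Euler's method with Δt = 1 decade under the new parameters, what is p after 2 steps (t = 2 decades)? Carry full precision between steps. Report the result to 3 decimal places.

0.584

Observed p* = 102/161 = 0.63354.
Balance c(1−p*) = e gives c = e/(1 − 0.63354) = 0.08/0.36646 = 0.21831.
Starting from p₀ = 0.63354; update p ← p + (dp/dt)·Δt with the new parameters.
  1  |  dp/dt·Δt = -0.026355  |  p_1 = 0.607185
  2  |  dp/dt·Δt = -0.023582  |  p_2 = 0.583603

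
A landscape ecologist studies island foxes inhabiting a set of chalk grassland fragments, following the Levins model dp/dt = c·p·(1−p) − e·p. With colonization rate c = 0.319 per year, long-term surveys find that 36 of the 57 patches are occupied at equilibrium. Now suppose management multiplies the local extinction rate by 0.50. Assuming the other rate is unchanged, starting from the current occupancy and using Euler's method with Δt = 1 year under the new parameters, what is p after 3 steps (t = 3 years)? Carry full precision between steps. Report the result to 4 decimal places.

Observed p* = 36/57 = 0.63158.
Balance c(1−p*) = e gives e = 0.319×(1 − 0.63158) = 0.11753.
Starting from p₀ = 0.63158; update p ← p + (dp/dt)·Δt with the new parameters.
step 1: Δp = +0.03711, p = 0.66869
step 2: Δp = +0.03138, p = 0.70007
step 3: Δp = +0.02584, p = 0.72591

0.7259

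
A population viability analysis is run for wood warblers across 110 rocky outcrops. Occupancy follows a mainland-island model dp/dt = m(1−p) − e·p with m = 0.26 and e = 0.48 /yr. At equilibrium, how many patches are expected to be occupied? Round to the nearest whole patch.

p* = m/(m+e) = 0.26/0.7400 = 0.3514.
Expected occupied patches = N × p* = 110 × 0.3514 = 38.65 ≈ 39.

39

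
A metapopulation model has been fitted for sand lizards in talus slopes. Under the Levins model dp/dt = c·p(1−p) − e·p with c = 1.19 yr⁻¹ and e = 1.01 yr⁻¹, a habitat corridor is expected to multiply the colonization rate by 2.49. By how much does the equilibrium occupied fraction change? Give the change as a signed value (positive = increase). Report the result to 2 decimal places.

Before: p* = 1 − 1.01/1.19 = 0.1513.
After the change, c = 2.9631, e = 1.01, so p* = 1 − 1.01/2.9631 = 0.6591.
Δp* = 0.6591 − 0.1513 = +0.5079.

0.51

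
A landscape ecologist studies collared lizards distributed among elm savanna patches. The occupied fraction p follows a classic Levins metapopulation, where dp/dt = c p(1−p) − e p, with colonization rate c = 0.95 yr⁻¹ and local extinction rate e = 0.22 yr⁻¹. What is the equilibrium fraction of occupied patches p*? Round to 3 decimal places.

At equilibrium, colonization balances extinction: c·p*·(1−p*) = e·p*.
So p* = 1 − e/c = 1 − 0.22/0.95 = 1 − 0.2316 = 0.7684.

0.768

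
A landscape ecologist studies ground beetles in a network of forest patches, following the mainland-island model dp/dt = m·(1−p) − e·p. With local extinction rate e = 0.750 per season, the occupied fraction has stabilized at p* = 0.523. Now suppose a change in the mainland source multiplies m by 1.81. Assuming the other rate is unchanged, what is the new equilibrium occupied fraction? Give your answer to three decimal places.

0.665

Balance m(1−p*) = e·p* gives m = e·p*/(1−p*) = 0.750×0.52300/0.47700 = 0.82233.
New p* = m/(m+e) = 1.48842/(1.48842+0.75000) = 0.66494.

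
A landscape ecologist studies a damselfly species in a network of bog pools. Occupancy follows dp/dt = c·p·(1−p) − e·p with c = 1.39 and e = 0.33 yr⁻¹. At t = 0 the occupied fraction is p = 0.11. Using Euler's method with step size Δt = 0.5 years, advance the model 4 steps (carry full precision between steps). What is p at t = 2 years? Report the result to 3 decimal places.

0.409

Update rule: p ← p + [c·p·(1−p) − e·p]·Δt with Δt = 0.5.
t = 0.5: p = 0.11000 + (+0.04989) = 0.15989
t = 1: p = 0.15989 + (+0.06697) = 0.22686
t = 1.5: p = 0.22686 + (+0.08447) = 0.31133
t = 2: p = 0.31133 + (+0.09764) = 0.40897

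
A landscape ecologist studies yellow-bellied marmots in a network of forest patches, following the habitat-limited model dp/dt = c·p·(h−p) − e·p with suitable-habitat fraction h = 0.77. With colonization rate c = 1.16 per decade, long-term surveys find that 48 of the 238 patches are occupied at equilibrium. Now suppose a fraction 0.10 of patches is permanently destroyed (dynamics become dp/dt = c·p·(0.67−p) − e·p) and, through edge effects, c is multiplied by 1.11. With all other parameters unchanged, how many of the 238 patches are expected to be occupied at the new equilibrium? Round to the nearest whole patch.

38

Observed p* = 48/238 = 0.20168.
Balance c(h−p*) = e gives e = 1.16×(0.77 − 0.20168) = 0.65925.
New p* = 0.67 − e/c = 0.67 − 0.65925/1.28760 = 0.15800.
Expected occupied = 238 × 0.15800 = 37.60 ≈ 38.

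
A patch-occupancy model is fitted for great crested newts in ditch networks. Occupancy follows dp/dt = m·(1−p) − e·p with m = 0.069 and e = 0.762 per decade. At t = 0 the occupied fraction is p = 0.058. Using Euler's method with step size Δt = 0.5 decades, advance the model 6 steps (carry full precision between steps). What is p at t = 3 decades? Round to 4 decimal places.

0.0820

Update rule: p ← p + [m·(1−p) − e·p]·Δt with Δt = 0.5.
p: 0.05800 → 0.06840  (Δp = +0.01040)
p: 0.06840 → 0.07448  (Δp = +0.00608)
p: 0.07448 → 0.07803  (Δp = +0.00355)
p: 0.07803 → 0.08011  (Δp = +0.00208)
p: 0.08011 → 0.08132  (Δp = +0.00121)
p: 0.08132 → 0.08203  (Δp = +0.00071)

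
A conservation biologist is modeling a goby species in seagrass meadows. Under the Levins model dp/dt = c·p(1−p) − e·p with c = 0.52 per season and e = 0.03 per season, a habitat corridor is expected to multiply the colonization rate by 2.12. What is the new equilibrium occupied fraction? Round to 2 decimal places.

0.97

Before: p* = 1 − 0.03/0.52 = 0.9423.
After the change, c = 1.1024, e = 0.03, so p* = 1 − 0.03/1.1024 = 0.9728.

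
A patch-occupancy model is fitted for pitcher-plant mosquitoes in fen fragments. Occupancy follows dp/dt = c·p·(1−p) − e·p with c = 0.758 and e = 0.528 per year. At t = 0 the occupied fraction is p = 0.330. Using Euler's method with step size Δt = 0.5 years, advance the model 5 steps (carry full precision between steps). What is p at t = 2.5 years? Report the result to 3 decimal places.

Update rule: p ← p + [c·p·(1−p) − e·p]·Δt with Δt = 0.5.
step 1: Δp = -0.00332, p = 0.32668
step 2: Δp = -0.00288, p = 0.32380
step 3: Δp = -0.00250, p = 0.32130
step 4: Δp = -0.00218, p = 0.31912
step 5: Δp = -0.00190, p = 0.31723

0.317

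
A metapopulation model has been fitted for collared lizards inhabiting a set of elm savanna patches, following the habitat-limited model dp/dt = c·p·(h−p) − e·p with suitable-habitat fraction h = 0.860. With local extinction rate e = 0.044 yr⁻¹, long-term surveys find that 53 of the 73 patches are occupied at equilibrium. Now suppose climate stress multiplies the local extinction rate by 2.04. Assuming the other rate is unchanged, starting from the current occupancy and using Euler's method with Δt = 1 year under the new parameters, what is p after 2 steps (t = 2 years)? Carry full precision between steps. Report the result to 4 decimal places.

0.6687

Observed p* = 53/73 = 0.72603.
Balance c(h−p*) = e gives c = e/(0.86 − 0.72603) = 0.044/0.13397 = 0.32843.
Starting from p₀ = 0.72603; update p ← p + (dp/dt)·Δt with the new parameters.
  1  |  dp/dt·Δt = -0.033223  |  p_1 = 0.692804
  2  |  dp/dt·Δt = -0.024143  |  p_2 = 0.668661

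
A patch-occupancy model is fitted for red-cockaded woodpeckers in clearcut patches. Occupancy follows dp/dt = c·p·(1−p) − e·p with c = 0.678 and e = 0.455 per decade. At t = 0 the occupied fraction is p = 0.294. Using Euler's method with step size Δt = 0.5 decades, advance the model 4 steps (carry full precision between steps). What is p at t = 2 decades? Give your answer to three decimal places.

Update rule: p ← p + [c·p·(1−p) − e·p]·Δt with Δt = 0.5.
step 1: Δp = +0.00348, p = 0.29748
step 2: Δp = +0.00317, p = 0.30065
step 3: Δp = +0.00288, p = 0.30353
step 4: Δp = +0.00261, p = 0.30614

0.306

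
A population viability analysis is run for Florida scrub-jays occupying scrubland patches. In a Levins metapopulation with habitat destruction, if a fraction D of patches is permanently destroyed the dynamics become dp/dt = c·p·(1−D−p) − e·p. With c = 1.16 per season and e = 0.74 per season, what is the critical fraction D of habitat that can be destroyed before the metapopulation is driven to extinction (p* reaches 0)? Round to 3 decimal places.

The nontrivial equilibrium is p* = (1−D) − e/c; extinction occurs when this hits zero.
So D_crit = 1 − e/c = 1 − 0.74/1.16 = 1 − 0.6379 = 0.3621.
This equals the undisturbed p*, a classic result of Lande's extension.

0.362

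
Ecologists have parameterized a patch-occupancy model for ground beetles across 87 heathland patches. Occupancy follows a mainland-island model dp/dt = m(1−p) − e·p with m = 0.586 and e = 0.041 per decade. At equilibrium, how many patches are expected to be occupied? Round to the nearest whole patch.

81

p* = m/(m+e) = 0.586/0.6270 = 0.9346.
Expected occupied patches = N × p* = 87 × 0.9346 = 81.31 ≈ 81.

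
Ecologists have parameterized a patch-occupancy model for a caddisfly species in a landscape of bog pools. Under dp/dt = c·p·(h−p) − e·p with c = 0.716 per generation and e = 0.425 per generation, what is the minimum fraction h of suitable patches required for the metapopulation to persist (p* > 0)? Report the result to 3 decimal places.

0.594

p* = h − e/c is positive only when h > e/c.
h_min = e/c = 0.425/0.716 = 0.5936.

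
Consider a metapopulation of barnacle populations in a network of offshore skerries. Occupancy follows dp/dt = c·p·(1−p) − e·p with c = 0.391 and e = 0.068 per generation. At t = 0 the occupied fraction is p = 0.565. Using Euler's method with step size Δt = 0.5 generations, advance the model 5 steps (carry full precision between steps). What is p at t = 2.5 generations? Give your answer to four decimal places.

0.6891

Update rule: p ← p + [c·p·(1−p) − e·p]·Δt with Δt = 0.5.
step 1: Δp = +0.02884, p = 0.59384
step 2: Δp = +0.02696, p = 0.62080
step 3: Δp = +0.02491, p = 0.64572
step 4: Δp = +0.02277, p = 0.66849
step 5: Δp = +0.02060, p = 0.68908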